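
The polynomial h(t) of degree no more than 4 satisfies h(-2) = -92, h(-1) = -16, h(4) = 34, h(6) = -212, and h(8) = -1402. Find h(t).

Write h(t) = at^4 + bt^3 + ct^2 + dt + e. Substituting each data point gives a linear system:
  16a - 8b + 4c - 2d + e = -92
  a - b + c - d + e = -16
  256a + 64b + 16c + 4d + e = 34
  1296a + 216b + 36c + 6d + e = -212
  4096a + 512b + 64c + 8d + e = -1402
Solving the system yields a = -1, b = 6, c = -6, d = 1, e = -2.
So h(t) = -t^4 + 6t^3 - 6t^2 + t - 2.
Check: h(6) = -212. ✓

h(t) = -t^4 + 6t^3 - 6t^2 + t - 2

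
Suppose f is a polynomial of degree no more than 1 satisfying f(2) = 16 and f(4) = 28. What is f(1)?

10

Using the Lagrange interpolation formula with nodes 2, 4:
  L_0(s) = (s - 4) / -2
  L_1(s) = (s - 2) / 2
Then f(s) = 16·L_0(s) + 28·L_1(s).
Expanding and collecting terms gives f(s) = 6s + 4.
Evaluating at s = 1: f(1) = 10.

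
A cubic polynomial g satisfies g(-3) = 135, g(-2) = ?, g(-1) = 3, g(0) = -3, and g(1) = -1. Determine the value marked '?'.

On equispaced nodes a degree-3 polynomial has vanishing fourth forward difference, so
  g(-3) - 4·g(-2) + 6·g(-1) - 4·g(0) + g(1) = 0.
Substituting the known values and solving for g(-2):
  -4·g(-2) = -164
  g(-2) = 41.

41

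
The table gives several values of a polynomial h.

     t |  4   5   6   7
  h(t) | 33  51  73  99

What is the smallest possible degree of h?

Forward differences of the values at t = 4, 5, 6, 7:
  h  : 33  51  73  99
  Δ  : 18  22  26
  Δ^2: 4  4
  Δ^3: 0
The second differences are constant (4) and nonzero, while all higher differences vanish, so the minimal degree is 2.

2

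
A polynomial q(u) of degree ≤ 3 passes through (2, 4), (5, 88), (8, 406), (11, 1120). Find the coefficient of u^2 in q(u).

-2

Write q(u) = au^3 + bu^2 + cu + d. Substituting each data point gives a linear system:
  8a + 4b + 2c + d = 4
  125a + 25b + 5c + d = 88
  512a + 64b + 8c + d = 406
  1331a + 121b + 11c + d = 1120
Solving the system yields a = 1, b = -2, c = 3, d = -2.
So q(u) = u^3 - 2u^2 + 3u - 2.
The coefficient of u^2 is -2.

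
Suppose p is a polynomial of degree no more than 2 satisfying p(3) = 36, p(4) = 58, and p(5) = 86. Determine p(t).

p(t) = 3t^2 + t + 6

Write p(t) = at^2 + bt + c. Substituting each data point gives a linear system:
  9a + 3b + c = 36
  16a + 4b + c = 58
  25a + 5b + c = 86
Solving the system yields a = 3, b = 1, c = 6.
So p(t) = 3t^2 + t + 6.
Check: p(5) = 86. ✓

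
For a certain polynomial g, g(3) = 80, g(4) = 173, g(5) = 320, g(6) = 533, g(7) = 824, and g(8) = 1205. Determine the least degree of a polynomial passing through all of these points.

3

Forward differences of the values at n = 3, 4, 5, 6, 7, 8:
  g  : 80  173  320  533  824  1205
  Δ  : 93  147  213  291  381
  Δ^2: 54  66  78  90
  Δ^3: 12  12  12
  Δ^4: 0  0
  Δ^5: 0
The third differences are constant (12) and nonzero, while all higher differences vanish, so the minimal degree is 3.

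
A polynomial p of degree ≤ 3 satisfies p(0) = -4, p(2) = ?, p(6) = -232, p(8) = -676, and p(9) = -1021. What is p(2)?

The 4 known points determine the degree-3 polynomial uniquely.
Write p(n) = an^3 + bn^2 + cn + d. Substituting each data point gives a linear system:
  d = -4
  216a + 36b + 6c + d = -232
  512a + 64b + 8c + d = -676
  729a + 81b + 9c + d = -1021
Solving the system yields a = -2, b = 5, c = 4, d = -4.
So p(n) = -2n^3 + 5n^2 + 4n - 4.
Then p(2) = 8.

8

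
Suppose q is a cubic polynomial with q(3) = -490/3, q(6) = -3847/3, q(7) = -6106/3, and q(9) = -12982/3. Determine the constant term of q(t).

5/3

Write q(t) = at^3 + bt^2 + ct + d. Substituting each data point gives a linear system:
  27a + 9b + 3c + d = -490/3
  216a + 36b + 6c + d = -3847/3
  343a + 49b + 7c + d = -6106/3
  729a + 81b + 9c + d = -12982/3
Solving the system yields a = -6, b = 1, c = -4, d = 5/3.
So q(t) = -6t^3 + t^2 - 4t + 5/3.
The constant term is 5/3.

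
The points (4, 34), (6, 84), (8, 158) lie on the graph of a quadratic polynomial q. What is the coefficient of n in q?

-5

Write q(n) = an^2 + bn + c. Substituting each data point gives a linear system:
  16a + 4b + c = 34
  36a + 6b + c = 84
  64a + 8b + c = 158
Solving the system yields a = 3, b = -5, c = 6.
So q(n) = 3n^2 - 5n + 6.
The coefficient of n is -5.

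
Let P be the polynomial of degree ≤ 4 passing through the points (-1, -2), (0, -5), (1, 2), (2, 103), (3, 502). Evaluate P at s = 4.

1523

Forward differences of the values at s = -1, 0, 1, 2, 3:
  P  : -2  -5  2  103  502
  Δ  : -3  7  101  399
  Δ^2: 10  94  298
  Δ^3: 84  204
  Δ^4: 120
The fourth differences are constant, confirming degree 4.
Interpolating (Newton forward form) and evaluating at s = 4 gives P(4) = 1523.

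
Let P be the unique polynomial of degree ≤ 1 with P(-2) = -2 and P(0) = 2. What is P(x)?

Write P(x) = ax + b. Substituting each data point gives a linear system:
  -2a + b = -2
  b = 2
Solving the system yields a = 2, b = 2.
So P(x) = 2x + 2.
Check: P(0) = 2. ✓

P(x) = 2x + 2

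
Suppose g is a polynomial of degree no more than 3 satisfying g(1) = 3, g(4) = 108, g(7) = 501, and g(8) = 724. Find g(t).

Write g(t) = at^3 + bt^2 + ct + d. Substituting each data point gives a linear system:
  a + b + c + d = 3
  64a + 16b + 4c + d = 108
  343a + 49b + 7c + d = 501
  512a + 64b + 8c + d = 724
Solving the system yields a = 1, b = 4, c = -6, d = 4.
So g(t) = t^3 + 4t^2 - 6t + 4.
Check: g(7) = 501. ✓

g(t) = t^3 + 4t^2 - 6t + 4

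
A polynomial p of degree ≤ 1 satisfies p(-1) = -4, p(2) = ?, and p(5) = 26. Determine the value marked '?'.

On equispaced nodes a degree-1 polynomial has vanishing second forward difference, so
  p(-1) - 2·p(2) + p(5) = 0.
Substituting the known values and solving for p(2):
  -2·p(2) = -22
  p(2) = 11.

11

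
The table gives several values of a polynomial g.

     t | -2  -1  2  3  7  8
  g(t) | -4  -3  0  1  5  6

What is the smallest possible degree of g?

Divided differences on the nodes -2, -1, 2, 3, 7, 8:
  order 0: -4  -3  0  1  5  6
  order 1: 1  1  1  1  1
  order 2: 0  0  0  0
  order 3: 0  0  0
  order 4: 0  0
  order 5: 0
The order-1 divided differences are all 1 (nonzero) and every higher order vanishes, so the data lies on a polynomial of degree exactly 1.

1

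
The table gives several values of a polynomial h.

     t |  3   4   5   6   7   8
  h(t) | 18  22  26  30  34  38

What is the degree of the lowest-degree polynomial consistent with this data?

Forward differences of the values at t = 3, 4, 5, 6, 7, 8:
  h  : 18  22  26  30  34  38
  Δ  : 4  4  4  4  4
  Δ^2: 0  0  0  0
  Δ^3: 0  0  0
  Δ^4: 0  0
  Δ^5: 0
The first differences are constant (4) and nonzero, while all higher differences vanish, so the minimal degree is 1.

1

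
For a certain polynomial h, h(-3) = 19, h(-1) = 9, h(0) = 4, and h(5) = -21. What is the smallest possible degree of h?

1

Divided differences on the nodes -3, -1, 0, 5:
  order 0: 19  9  4  -21
  order 1: -5  -5  -5
  order 2: 0  0
  order 3: 0
The order-1 divided differences are all -5 (nonzero) and every higher order vanishes, so the data lies on a polynomial of degree exactly 1.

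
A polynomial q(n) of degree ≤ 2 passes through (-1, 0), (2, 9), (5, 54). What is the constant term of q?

Write q(n) = an^2 + bn + c. Substituting each data point gives a linear system:
  a - b + c = 0
  4a + 2b + c = 9
  25a + 5b + c = 54
Solving the system yields a = 2, b = 1, c = -1.
So q(n) = 2n² + n - 1.
The constant term is -1.

-1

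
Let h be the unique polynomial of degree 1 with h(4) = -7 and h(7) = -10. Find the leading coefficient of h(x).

-1

Write h(x) = ax + b. Substituting each data point gives a linear system:
  4a + b = -7
  7a + b = -10
Solving the system yields a = -1, b = -3.
So h(x) = -x - 3.
The leading coefficient is -1.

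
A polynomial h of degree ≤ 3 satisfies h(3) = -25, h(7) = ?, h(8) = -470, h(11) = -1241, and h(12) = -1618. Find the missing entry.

The 4 known points determine the degree-3 polynomial uniquely.
Write h(n) = an^3 + bn^2 + cn + d. Substituting each data point gives a linear system:
  27a + 9b + 3c + d = -25
  512a + 64b + 8c + d = -470
  1331a + 121b + 11c + d = -1241
  1728a + 144b + 12c + d = -1618
Solving the system yields a = -1, b = 1, c = -3, d = 2.
So h(n) = -n^3 + n^2 - 3n + 2.
Then h(7) = -313.

-313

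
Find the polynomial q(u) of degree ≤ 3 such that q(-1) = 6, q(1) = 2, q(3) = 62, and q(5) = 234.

Write q(u) = au^3 + bu^2 + cu + d. Substituting each data point gives a linear system:
  -a + b - c + d = 6
  a + b + c + d = 2
  27a + 9b + 3c + d = 62
  125a + 25b + 5c + d = 234
Solving the system yields a = 1, b = 5, c = -3, d = -1.
So q(u) = u^3 + 5u^2 - 3u - 1.
Check: q(-1) = 6. ✓

q(u) = u^3 + 5u^2 - 3u - 1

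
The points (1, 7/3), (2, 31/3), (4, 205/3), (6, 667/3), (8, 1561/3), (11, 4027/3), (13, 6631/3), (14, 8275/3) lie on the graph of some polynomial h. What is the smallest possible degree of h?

Divided differences on the nodes 1, 2, 4, 6, 8, 11, 13, 14:
  order 0: 7/3  31/3  205/3  667/3  1561/3  4027/3  6631/3  8275/3
  order 1: 8  29  77  149  274  434  548
  order 2: 7  12  18  25  32  38
  order 3: 1  1  1  1  1
  order 4: 0  0  0  0
  order 5: 0  0  0
  order 6: 0  0
  order 7: 0
The order-3 divided differences are all 1 (nonzero) and every higher order vanishes, so the data lies on a polynomial of degree exactly 3.

3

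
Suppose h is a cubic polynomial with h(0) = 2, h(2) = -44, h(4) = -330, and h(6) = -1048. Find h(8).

-2390

Write h(n) = an^3 + bn^2 + cn + d. Substituting each data point gives a linear system:
  d = 2
  8a + 4b + 2c + d = -44
  64a + 16b + 4c + d = -330
  216a + 36b + 6c + d = -1048
Solving the system yields a = -4, b = -6, c = 5, d = 2.
So h(n) = -4n³ - 6n² + 5n + 2.
Then h(8) = -2390.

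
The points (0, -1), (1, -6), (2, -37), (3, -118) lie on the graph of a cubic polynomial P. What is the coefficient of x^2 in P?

Write P(x) = ax^3 + bx^2 + cx + d. Substituting each data point gives a linear system:
  d = -1
  a + b + c + d = -6
  8a + 4b + 2c + d = -37
  27a + 9b + 3c + d = -118
Solving the system yields a = -4, b = -1, c = 0, d = -1.
So P(x) = -4x³ - x² - 1.
The coefficient of x^2 is -1.

-1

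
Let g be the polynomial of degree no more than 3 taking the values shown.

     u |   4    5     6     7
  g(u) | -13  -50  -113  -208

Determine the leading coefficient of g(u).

Write g(u) = au^3 + bu^2 + cu + d. Substituting each data point gives a linear system:
  64a + 16b + 4c + d = -13
  125a + 25b + 5c + d = -50
  216a + 36b + 6c + d = -113
  343a + 49b + 7c + d = -208
Solving the system yields a = -1, b = 2, c = 6, d = -5.
So g(u) = -u³ + 2u² + 6u - 5.
The leading coefficient is -1.

-1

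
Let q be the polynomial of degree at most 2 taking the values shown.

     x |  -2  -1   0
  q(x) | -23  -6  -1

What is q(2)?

Write q(x) = ax^2 + bx + c. Substituting each data point gives a linear system:
  4a - 2b + c = -23
  a - b + c = -6
  c = -1
Solving the system yields a = -6, b = -1, c = -1.
So q(x) = -6x² - x - 1.
Then q(2) = -27.

-27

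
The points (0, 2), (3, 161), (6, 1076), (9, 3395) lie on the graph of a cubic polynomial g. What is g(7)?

Using the Lagrange interpolation formula with nodes 0, 3, 6, 9:
  L_0(u) = (u - 3)(u - 6)(u - 9) / -162
  L_1(u) = u(u - 6)(u - 9) / 54
  L_2(u) = u(u - 3)(u - 9) / -54
  L_3(u) = u(u - 3)(u - 6) / 162
Then g(u) = 2·L_0(u) + 161·L_1(u) + 1076·L_2(u) + 3395·L_3(u).
Expanding and collecting terms gives g(u) = 4u³ + 6u² - u + 2.
Evaluating at u = 7: g(7) = 1661.

1661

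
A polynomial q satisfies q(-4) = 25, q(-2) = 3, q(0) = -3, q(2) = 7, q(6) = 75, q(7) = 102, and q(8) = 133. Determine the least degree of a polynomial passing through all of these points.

2

Divided differences on the nodes -4, -2, 0, 2, 6, 7, 8:
  order 0: 25  3  -3  7  75  102  133
  order 1: -11  -3  5  17  27  31
  order 2: 2  2  2  2  2
  order 3: 0  0  0  0
  order 4: 0  0  0
  order 5: 0  0
  order 6: 0
The order-2 divided differences are all 2 (nonzero) and every higher order vanishes, so the data lies on a polynomial of degree exactly 2.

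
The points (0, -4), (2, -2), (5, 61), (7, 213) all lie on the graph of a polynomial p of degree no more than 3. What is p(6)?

Using the Lagrange interpolation formula with nodes 0, 2, 5, 7:
  L_0(s) = (s - 2)(s - 5)(s - 7) / -70
  L_1(s) = s(s - 5)(s - 7) / 30
  L_2(s) = s(s - 2)(s - 7) / -30
  L_3(s) = s(s - 2)(s - 5) / 70
Then p(s) = -4·L_0(s) - 2·L_1(s) + 61·L_2(s) + 213·L_3(s).
Expanding and collecting terms gives p(s) = s³ - 3s² + 3s - 4.
Evaluating at s = 6: p(6) = 122.

122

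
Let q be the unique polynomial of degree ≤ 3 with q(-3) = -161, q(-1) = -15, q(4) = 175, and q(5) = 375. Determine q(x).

q(x) = 4x^3 - 5x^2 + x - 5

Write q(x) = ax^3 + bx^2 + cx + d. Substituting each data point gives a linear system:
  -27a + 9b - 3c + d = -161
  -a + b - c + d = -15
  64a + 16b + 4c + d = 175
  125a + 25b + 5c + d = 375
Solving the system yields a = 4, b = -5, c = 1, d = -5.
So q(x) = 4x^3 - 5x^2 + x - 5.
Check: q(5) = 375. ✓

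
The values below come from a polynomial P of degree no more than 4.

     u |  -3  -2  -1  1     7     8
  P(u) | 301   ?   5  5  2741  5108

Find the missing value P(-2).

68

The 5 known points determine the degree-4 polynomial uniquely.
Write P(u) = au^4 + bu^3 + cu^2 + du + e. Substituting each data point gives a linear system:
  81a - 27b + 9c - 3d + e = 301
  a - b + c - d + e = 5
  a + b + c + d + e = 5
  2401a + 343b + 49c + 7d + e = 2741
  4096a + 512b + 64c + 8d + e = 5108
Solving the system yields a = 2, b = -6, c = -1, d = 6, e = 4.
So P(u) = 2u⁴ - 6u³ - u² + 6u + 4.
Then P(-2) = 68.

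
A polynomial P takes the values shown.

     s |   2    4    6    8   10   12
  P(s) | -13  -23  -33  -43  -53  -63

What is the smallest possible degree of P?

Forward differences of the values at s = 2, 4, 6, 8, 10, 12:
  P  : -13  -23  -33  -43  -53  -63
  Δ  : -10  -10  -10  -10  -10
  Δ^2: 0  0  0  0
  Δ^3: 0  0  0
  Δ^4: 0  0
  Δ^5: 0
The first differences are constant (-10) and nonzero, while all higher differences vanish, so the minimal degree is 1.

1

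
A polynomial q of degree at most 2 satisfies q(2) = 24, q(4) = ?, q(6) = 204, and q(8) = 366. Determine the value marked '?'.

The 3 known points determine the degree-2 polynomial uniquely.
Write q(t) = at^2 + bt + c. Substituting each data point gives a linear system:
  4a + 2b + c = 24
  36a + 6b + c = 204
  64a + 8b + c = 366
Solving the system yields a = 6, b = -3, c = 6.
So q(t) = 6t^2 - 3t + 6.
Then q(4) = 90.

90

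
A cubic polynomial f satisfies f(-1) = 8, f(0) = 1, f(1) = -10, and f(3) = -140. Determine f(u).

f(u) = -4u^3 - 2u^2 - 5u + 1

Using the Lagrange interpolation formula with nodes -1, 0, 1, 3:
  L_0(u) = u(u - 1)(u - 3) / -8
  L_1(u) = (u + 1)(u - 1)(u - 3) / 3
  L_2(u) = (u + 1)u(u - 3) / -4
  L_3(u) = (u + 1)u(u - 1) / 24
Then f(u) = 8·L_0(u) + 1·L_1(u) - 10·L_2(u) - 140·L_3(u).
Expanding and collecting terms gives f(u) = -4u³ - 2u² - 5u + 1.
Check: f(0) = 1. ✓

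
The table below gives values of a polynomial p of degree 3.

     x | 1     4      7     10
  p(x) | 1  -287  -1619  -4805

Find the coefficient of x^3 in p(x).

-5

Write p(x) = ax^3 + bx^2 + cx + d. Substituting each data point gives a linear system:
  a + b + c + d = 1
  64a + 16b + 4c + d = -287
  343a + 49b + 7c + d = -1619
  1000a + 100b + 10c + d = -4805
Solving the system yields a = -5, b = 2, c = -1, d = 5.
So p(x) = -5x³ + 2x² - x + 5.
The leading coefficient is -5.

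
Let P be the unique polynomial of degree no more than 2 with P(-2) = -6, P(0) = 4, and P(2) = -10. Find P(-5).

-66

Using the Lagrange interpolation formula with nodes -2, 0, 2:
  L_0(x) = x(x - 2) / 8
  L_1(x) = (x + 2)(x - 2) / -4
  L_2(x) = (x + 2)x / 8
Then P(x) = -6·L_0(x) + 4·L_1(x) - 10·L_2(x).
Expanding and collecting terms gives P(x) = -3x² - x + 4.
Evaluating at x = -5: P(-5) = -66.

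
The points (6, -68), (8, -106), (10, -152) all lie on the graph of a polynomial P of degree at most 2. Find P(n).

P(n) = -n^2 - 5n - 2

Write P(n) = an^2 + bn + c. Substituting each data point gives a linear system:
  36a + 6b + c = -68
  64a + 8b + c = -106
  100a + 10b + c = -152
Solving the system yields a = -1, b = -5, c = -2.
So P(n) = -n^2 - 5n - 2.
Check: P(10) = -152. ✓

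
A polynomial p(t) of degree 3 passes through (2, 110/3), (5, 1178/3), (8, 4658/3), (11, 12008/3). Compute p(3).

96

Forward differences of the values at t = 2, 5, 8, 11:
  p  : 110/3  1178/3  4658/3  12008/3
  Δ  : 356  1160  2450
  Δ^2: 804  1290
  Δ^3: 486
The third differences are constant, confirming degree 3.
Interpolating (Newton forward form) and evaluating at t = 3 gives p(3) = 96.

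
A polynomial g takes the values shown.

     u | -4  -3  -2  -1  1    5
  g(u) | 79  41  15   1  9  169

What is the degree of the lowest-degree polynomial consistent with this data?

2

Divided differences on the nodes -4, -3, -2, -1, 1, 5:
  order 0: 79  41  15  1  9  169
  order 1: -38  -26  -14  4  40
  order 2: 6  6  6  6
  order 3: 0  0  0
  order 4: 0  0
  order 5: 0
The order-2 divided differences are all 6 (nonzero) and every higher order vanishes, so the data lies on a polynomial of degree exactly 2.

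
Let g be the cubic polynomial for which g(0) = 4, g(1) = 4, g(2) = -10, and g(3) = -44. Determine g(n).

g(n) = -n^3 - 4n^2 + 5n + 4

Write g(n) = an^3 + bn^2 + cn + d. Substituting each data point gives a linear system:
  d = 4
  a + b + c + d = 4
  8a + 4b + 2c + d = -10
  27a + 9b + 3c + d = -44
Solving the system yields a = -1, b = -4, c = 5, d = 4.
So g(n) = -n^3 - 4n^2 + 5n + 4.
Check: g(1) = 4. ✓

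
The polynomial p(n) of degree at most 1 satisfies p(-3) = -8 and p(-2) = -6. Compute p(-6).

-14

Write p(n) = an + b. Substituting each data point gives a linear system:
  -3a + b = -8
  -2a + b = -6
Solving the system yields a = 2, b = -2.
So p(n) = 2n - 2.
Then p(-6) = -14.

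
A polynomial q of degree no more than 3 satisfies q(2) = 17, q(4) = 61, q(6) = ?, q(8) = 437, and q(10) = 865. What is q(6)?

On equispaced nodes a degree-3 polynomial has vanishing fourth forward difference, so
  q(2) - 4·q(4) + 6·q(6) - 4·q(8) + q(10) = 0.
Substituting the known values and solving for q(6):
  6·q(6) = 1110
  q(6) = 185.

185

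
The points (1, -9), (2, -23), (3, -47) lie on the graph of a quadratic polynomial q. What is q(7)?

-243

Using the Lagrange interpolation formula with nodes 1, 2, 3:
  L_0(t) = (t - 2)(t - 3) / 2
  L_1(t) = (t - 1)(t - 3) / -1
  L_2(t) = (t - 1)(t - 2) / 2
Then q(t) = -9·L_0(t) - 23·L_1(t) - 47·L_2(t).
Expanding and collecting terms gives q(t) = -5t^2 + t - 5.
Evaluating at t = 7: q(7) = -243.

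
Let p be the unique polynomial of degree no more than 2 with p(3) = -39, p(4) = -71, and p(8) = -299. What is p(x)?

Using the Lagrange interpolation formula with nodes 3, 4, 8:
  L_0(x) = (x - 4)(x - 8) / 5
  L_1(x) = (x - 3)(x - 8) / -4
  L_2(x) = (x - 3)(x - 4) / 20
Then p(x) = -39·L_0(x) - 71·L_1(x) - 299·L_2(x).
Expanding and collecting terms gives p(x) = -5x^2 + 3x - 3.
Check: p(3) = -39. ✓

p(x) = -5x^2 + 3x - 3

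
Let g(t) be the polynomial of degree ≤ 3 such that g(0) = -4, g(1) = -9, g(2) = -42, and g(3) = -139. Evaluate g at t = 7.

Forward differences of the values at t = 0, 1, 2, 3:
  g  : -4  -9  -42  -139
  Δ  : -5  -33  -97
  Δ^2: -28  -64
  Δ^3: -36
The third differences are constant, confirming degree 3.
Interpolating (Newton forward form) and evaluating at t = 7 gives g(7) = -1887.

-1887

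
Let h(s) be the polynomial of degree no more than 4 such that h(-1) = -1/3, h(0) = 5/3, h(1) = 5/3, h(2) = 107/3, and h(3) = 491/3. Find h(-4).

Forward differences of the values at s = -1, 0, 1, 2, 3:
  h  : -1/3  5/3  5/3  107/3  491/3
  Δ  : 2  0  34  128
  Δ^2: -2  34  94
  Δ^3: 36  60
  Δ^4: 24
The fourth differences are constant, confirming degree 4.
Interpolating (Newton forward form) and evaluating at s = -4 gives h(-4) = -55/3.

-55/3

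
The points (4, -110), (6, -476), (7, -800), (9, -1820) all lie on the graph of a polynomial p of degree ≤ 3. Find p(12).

-4550

Using the Lagrange interpolation formula with nodes 4, 6, 7, 9:
  L_0(u) = (u - 6)(u - 7)(u - 9) / -30
  L_1(u) = (u - 4)(u - 7)(u - 9) / 6
  L_2(u) = (u - 4)(u - 6)(u - 9) / -6
  L_3(u) = (u - 4)(u - 6)(u - 7) / 30
Then p(u) = -110·L_0(u) - 476·L_1(u) - 800·L_2(u) - 1820·L_3(u).
Expanding and collecting terms gives p(u) = -3u³ + 4u² + 5u - 2.
Evaluating at u = 12: p(12) = -4550.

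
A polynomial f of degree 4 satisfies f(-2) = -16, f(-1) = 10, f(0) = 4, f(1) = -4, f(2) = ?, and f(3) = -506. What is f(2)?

The 5 known points determine the degree-4 polynomial uniquely.
Write f(s) = as^4 + bs^3 + cs^2 + ds + e. Substituting each data point gives a linear system:
  16a - 8b + 4c - 2d + e = -16
  a - b + c - d + e = 10
  e = 4
  a + b + c + d + e = -4
  81a + 27b + 9c + 3d + e = -506
Solving the system yields a = -5, b = -5, c = 4, d = -2, e = 4.
So f(s) = -5s^4 - 5s^3 + 4s^2 - 2s + 4.
Then f(2) = -104.

-104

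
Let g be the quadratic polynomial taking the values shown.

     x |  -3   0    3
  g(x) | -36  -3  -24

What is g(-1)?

Using the Lagrange interpolation formula with nodes -3, 0, 3:
  L_0(x) = x(x - 3) / 18
  L_1(x) = (x + 3)(x - 3) / -9
  L_2(x) = (x + 3)x / 18
Then g(x) = -36·L_0(x) - 3·L_1(x) - 24·L_2(x).
Expanding and collecting terms gives g(x) = -3x^2 + 2x - 3.
Evaluating at x = -1: g(-1) = -8.

-8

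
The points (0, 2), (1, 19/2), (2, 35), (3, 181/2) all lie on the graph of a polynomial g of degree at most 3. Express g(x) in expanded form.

g(x) = 2x^3 + 3x^2 + (5/2)x + 2

Write g(x) = ax^3 + bx^2 + cx + d. Substituting each data point gives a linear system:
  d = 2
  a + b + c + d = 19/2
  8a + 4b + 2c + d = 35
  27a + 9b + 3c + d = 181/2
Solving the system yields a = 2, b = 3, c = 5/2, d = 2.
So g(x) = 2x^3 + 3x^2 + (5/2)x + 2.
Check: g(2) = 35. ✓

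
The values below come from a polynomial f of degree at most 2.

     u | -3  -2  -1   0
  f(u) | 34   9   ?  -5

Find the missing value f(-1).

On equispaced nodes a degree-2 polynomial has vanishing third forward difference, so
  - f(-3) + 3·f(-2) - 3·f(-1) + f(0) = 0.
Substituting the known values and solving for f(-1):
  -3·f(-1) = 12
  f(-1) = -4.

-4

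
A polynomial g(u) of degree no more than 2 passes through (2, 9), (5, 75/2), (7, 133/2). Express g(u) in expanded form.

Using the Lagrange interpolation formula with nodes 2, 5, 7:
  L_0(u) = (u - 5)(u - 7) / 15
  L_1(u) = (u - 2)(u - 7) / -6
  L_2(u) = (u - 2)(u - 5) / 10
Then g(u) = 9·L_0(u) + 75/2·L_1(u) + 133/2·L_2(u).
Expanding and collecting terms gives g(u) = u^2 + (5/2)u.
Check: g(7) = 133/2. ✓

g(u) = u^2 + (5/2)u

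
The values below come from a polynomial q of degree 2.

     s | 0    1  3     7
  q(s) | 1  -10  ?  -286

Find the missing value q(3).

-62

The 3 known points determine the degree-2 polynomial uniquely.
Write q(s) = as^2 + bs + c. Substituting each data point gives a linear system:
  c = 1
  a + b + c = -10
  49a + 7b + c = -286
Solving the system yields a = -5, b = -6, c = 1.
So q(s) = -5s^2 - 6s + 1.
Then q(3) = -62.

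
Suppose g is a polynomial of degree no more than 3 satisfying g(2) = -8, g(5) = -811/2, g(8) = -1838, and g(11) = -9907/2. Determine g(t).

Using the Lagrange interpolation formula with nodes 2, 5, 8, 11:
  L_0(t) = (t - 5)(t - 8)(t - 11) / -162
  L_1(t) = (t - 2)(t - 8)(t - 11) / 54
  L_2(t) = (t - 2)(t - 5)(t - 11) / -54
  L_3(t) = (t - 2)(t - 5)(t - 8) / 162
Then g(t) = -8·L_0(t) - 811/2·L_1(t) - 1838·L_2(t) - 9907/2·L_3(t).
Expanding and collecting terms gives g(t) = -4t^3 + (5/2)t^2 + 6t + 2.
Check: g(5) = -811/2. ✓

g(t) = -4t^3 + (5/2)t^2 + 6t + 2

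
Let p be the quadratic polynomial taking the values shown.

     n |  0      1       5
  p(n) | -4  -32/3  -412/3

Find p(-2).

Write p(n) = an^2 + bn + c. Substituting each data point gives a linear system:
  c = -4
  a + b + c = -32/3
  25a + 5b + c = -412/3
Solving the system yields a = -5, b = -5/3, c = -4.
So p(n) = -5n^2 - (5/3)n - 4.
Then p(-2) = -62/3.

-62/3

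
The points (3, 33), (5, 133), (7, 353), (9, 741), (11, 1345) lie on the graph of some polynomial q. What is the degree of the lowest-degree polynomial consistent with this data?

3

Forward differences of the values at x = 3, 5, 7, 9, 11:
  q  : 33  133  353  741  1345
  Δ  : 100  220  388  604
  Δ^2: 120  168  216
  Δ^3: 48  48
  Δ^4: 0
The third differences are constant (48) and nonzero, while all higher differences vanish, so the minimal degree is 3.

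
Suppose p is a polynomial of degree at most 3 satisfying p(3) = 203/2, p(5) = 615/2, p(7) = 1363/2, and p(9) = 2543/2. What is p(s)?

p(s) = s^3 + 6s^2 + 6s + 5/2

Write p(s) = as^3 + bs^2 + cs + d. Substituting each data point gives a linear system:
  27a + 9b + 3c + d = 203/2
  125a + 25b + 5c + d = 615/2
  343a + 49b + 7c + d = 1363/2
  729a + 81b + 9c + d = 2543/2
Solving the system yields a = 1, b = 6, c = 6, d = 5/2.
So p(s) = s³ + 6s² + 6s + 5/2.
Check: p(5) = 615/2. ✓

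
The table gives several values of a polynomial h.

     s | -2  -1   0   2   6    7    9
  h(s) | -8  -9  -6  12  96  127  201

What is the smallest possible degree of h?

2

Divided differences on the nodes -2, -1, 0, 2, 6, 7, 9:
  order 0: -8  -9  -6  12  96  127  201
  order 1: -1  3  9  21  31  37
  order 2: 2  2  2  2  2
  order 3: 0  0  0  0
  order 4: 0  0  0
  order 5: 0  0
  order 6: 0
The order-2 divided differences are all 2 (nonzero) and every higher order vanishes, so the data lies on a polynomial of degree exactly 2.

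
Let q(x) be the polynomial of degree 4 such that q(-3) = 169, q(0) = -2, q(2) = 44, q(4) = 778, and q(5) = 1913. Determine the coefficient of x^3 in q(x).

1

Write q(x) = ax^4 + bx^3 + cx^2 + dx + e. Substituting each data point gives a linear system:
  81a - 27b + 9c - 3d + e = 169
  e = -2
  16a + 8b + 4c + 2d + e = 44
  256a + 64b + 16c + 4d + e = 778
  625a + 125b + 25c + 5d + e = 1913
Solving the system yields a = 3, b = 1, c = -4, d = 3, e = -2.
So q(x) = 3x^4 + x^3 - 4x^2 + 3x - 2.
The coefficient of x^3 is 1.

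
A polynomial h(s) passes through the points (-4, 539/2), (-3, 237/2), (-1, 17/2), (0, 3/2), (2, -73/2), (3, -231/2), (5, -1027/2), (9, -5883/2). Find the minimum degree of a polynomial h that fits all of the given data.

3

Divided differences on the nodes -4, -3, -1, 0, 2, 3, 5, 9:
  order 0: 539/2  237/2  17/2  3/2  -73/2  -231/2  -1027/2  -5883/2
  order 1: -151  -55  -7  -19  -79  -199  -607
  order 2: 32  16  -4  -20  -40  -68
  order 3: -4  -4  -4  -4  -4
  order 4: 0  0  0  0
  order 5: 0  0  0
  order 6: 0  0
  order 7: 0
The order-3 divided differences are all -4 (nonzero) and every higher order vanishes, so the data lies on a polynomial of degree exactly 3.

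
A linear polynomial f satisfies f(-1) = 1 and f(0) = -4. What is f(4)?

-24

Write f(s) = as + b. Substituting each data point gives a linear system:
  -a + b = 1
  b = -4
Solving the system yields a = -5, b = -4.
So f(s) = -5s - 4.
Then f(4) = -24.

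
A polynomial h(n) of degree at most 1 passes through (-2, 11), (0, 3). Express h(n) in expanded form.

Write h(n) = an + b. Substituting each data point gives a linear system:
  -2a + b = 11
  b = 3
Solving the system yields a = -4, b = 3.
So h(n) = -4n + 3.
Check: h(0) = 3. ✓

h(n) = -4n + 3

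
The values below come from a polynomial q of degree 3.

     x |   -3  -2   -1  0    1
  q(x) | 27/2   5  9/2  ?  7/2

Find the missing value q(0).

On equispaced nodes a degree-3 polynomial has vanishing fourth forward difference, so
  q(-3) - 4·q(-2) + 6·q(-1) - 4·q(0) + q(1) = 0.
Substituting the known values and solving for q(0):
  -4·q(0) = -24
  q(0) = 6.

6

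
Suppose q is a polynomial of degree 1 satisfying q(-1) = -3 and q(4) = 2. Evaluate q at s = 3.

Using the Lagrange interpolation formula with nodes -1, 4:
  L_0(s) = (s - 4) / -5
  L_1(s) = (s + 1) / 5
Then q(s) = -3·L_0(s) + 2·L_1(s).
Expanding and collecting terms gives q(s) = s - 2.
Evaluating at s = 3: q(3) = 1.

1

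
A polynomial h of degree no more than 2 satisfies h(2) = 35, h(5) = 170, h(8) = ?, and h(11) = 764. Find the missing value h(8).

On equispaced nodes a degree-2 polynomial has vanishing third forward difference, so
  - h(2) + 3·h(5) - 3·h(8) + h(11) = 0.
Substituting the known values and solving for h(8):
  -3·h(8) = -1239
  h(8) = 413.

413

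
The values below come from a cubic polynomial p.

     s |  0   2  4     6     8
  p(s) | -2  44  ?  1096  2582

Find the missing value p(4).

330

The 4 known points determine the degree-3 polynomial uniquely.
Write p(s) = as^3 + bs^2 + cs + d. Substituting each data point gives a linear system:
  d = -2
  8a + 4b + 2c + d = 44
  216a + 36b + 6c + d = 1096
  512a + 64b + 8c + d = 2582
Solving the system yields a = 5, b = 0, c = 3, d = -2.
So p(s) = 5s^3 + 3s - 2.
Then p(4) = 330.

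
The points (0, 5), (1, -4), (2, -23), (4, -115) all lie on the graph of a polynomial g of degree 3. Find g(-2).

17

Using the Lagrange interpolation formula with nodes 0, 1, 2, 4:
  L_0(s) = (s - 1)(s - 2)(s - 4) / -8
  L_1(s) = s(s - 2)(s - 4) / 3
  L_2(s) = s(s - 1)(s - 4) / -4
  L_3(s) = s(s - 1)(s - 2) / 24
Then g(s) = 5·L_0(s) - 4·L_1(s) - 23·L_2(s) - 115·L_3(s).
Expanding and collecting terms gives g(s) = -s^3 - 2s^2 - 6s + 5.
Evaluating at s = -2: g(-2) = 17.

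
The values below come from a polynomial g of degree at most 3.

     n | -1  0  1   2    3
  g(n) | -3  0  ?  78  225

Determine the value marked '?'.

15

The 4 known points determine the degree-3 polynomial uniquely.
Write g(n) = an^3 + bn^2 + cn + d. Substituting each data point gives a linear system:
  -a + b - c + d = -3
  d = 0
  8a + 4b + 2c + d = 78
  27a + 9b + 3c + d = 225
Solving the system yields a = 6, b = 6, c = 3, d = 0.
So g(n) = 6n^3 + 6n^2 + 3n.
Then g(1) = 15.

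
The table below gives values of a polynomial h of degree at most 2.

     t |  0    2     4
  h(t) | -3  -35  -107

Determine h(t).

h(t) = -5t^2 - 6t - 3

Write h(t) = at^2 + bt + c. Substituting each data point gives a linear system:
  c = -3
  4a + 2b + c = -35
  16a + 4b + c = -107
Solving the system yields a = -5, b = -6, c = -3.
So h(t) = -5t² - 6t - 3.
Check: h(2) = -35. ✓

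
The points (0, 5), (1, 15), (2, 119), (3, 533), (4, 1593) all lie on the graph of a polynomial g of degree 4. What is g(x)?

g(x) = 5x^4 + 6x^3 - 6x^2 + 5x + 5

Using the Lagrange interpolation formula with nodes 0, 1, 2, 3, 4:
  L_0(x) = (x - 1)(x - 2)(x - 3)(x - 4) / 24
  L_1(x) = x(x - 2)(x - 3)(x - 4) / -6
  L_2(x) = x(x - 1)(x - 3)(x - 4) / 4
  L_3(x) = x(x - 1)(x - 2)(x - 4) / -6
  L_4(x) = x(x - 1)(x - 2)(x - 3) / 24
Then g(x) = 5·L_0(x) + 15·L_1(x) + 119·L_2(x) + 533·L_3(x) + 1593·L_4(x).
Expanding and collecting terms gives g(x) = 5x^4 + 6x^3 - 6x^2 + 5x + 5.
Check: g(0) = 5. ✓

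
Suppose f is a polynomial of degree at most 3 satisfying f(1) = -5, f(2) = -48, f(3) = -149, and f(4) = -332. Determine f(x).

Using the Lagrange interpolation formula with nodes 1, 2, 3, 4:
  L_0(x) = (x - 2)(x - 3)(x - 4) / -6
  L_1(x) = (x - 1)(x - 3)(x - 4) / 2
  L_2(x) = (x - 1)(x - 2)(x - 4) / -2
  L_3(x) = (x - 1)(x - 2)(x - 3) / 6
Then f(x) = -5·L_0(x) - 48·L_1(x) - 149·L_2(x) - 332·L_3(x).
Expanding and collecting terms gives f(x) = -4x^3 - 5x^2 + 4.
Check: f(2) = -48. ✓

f(x) = -4x^3 - 5x^2 + 4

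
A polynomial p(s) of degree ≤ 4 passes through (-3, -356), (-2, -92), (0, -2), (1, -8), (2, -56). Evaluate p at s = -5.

Using the Lagrange interpolation formula with nodes -3, -2, 0, 1, 2:
  L_0(s) = (s + 2)s(s - 1)(s - 2) / 60
  L_1(s) = (s + 3)s(s - 1)(s - 2) / -24
  L_2(s) = (s + 3)(s + 2)(s - 1)(s - 2) / 12
  L_3(s) = (s + 3)(s + 2)s(s - 2) / -12
  L_4(s) = (s + 3)(s + 2)s(s - 1) / 40
Then p(s) = -356·L_0(s) - 92·L_1(s) - 2·L_2(s) - 8·L_3(s) - 56·L_4(s).
Expanding and collecting terms gives p(s) = -3s^4 + 2s^3 - 6s^2 + s - 2.
Evaluating at s = -5: p(-5) = -2282.

-2282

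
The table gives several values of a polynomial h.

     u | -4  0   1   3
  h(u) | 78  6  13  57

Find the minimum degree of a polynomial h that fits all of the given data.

2

Divided differences on the nodes -4, 0, 1, 3:
  order 0: 78  6  13  57
  order 1: -18  7  22
  order 2: 5  5
  order 3: 0
The order-2 divided differences are all 5 (nonzero) and every higher order vanishes, so the data lies on a polynomial of degree exactly 2.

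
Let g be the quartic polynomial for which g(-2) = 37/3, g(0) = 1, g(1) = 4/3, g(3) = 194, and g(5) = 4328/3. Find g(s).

Using the Lagrange interpolation formula with nodes -2, 0, 1, 3, 5:
  L_0(s) = s(s - 1)(s - 3)(s - 5) / 210
  L_1(s) = (s + 2)(s - 1)(s - 3)(s - 5) / -30
  L_2(s) = (s + 2)s(s - 3)(s - 5) / 24
  L_3(s) = (s + 2)s(s - 1)(s - 5) / -60
  L_4(s) = (s + 2)s(s - 1)(s - 3) / 280
Then g(s) = 37/3·L_0(s) + 1·L_1(s) + 4/3·L_2(s) + 194·L_3(s) + 4328/3·L_4(s).
Expanding and collecting terms gives g(s) = 2s^4 + 2s^3 - 2s^2 - (5/3)s + 1.
Check: g(-2) = 37/3. ✓

g(s) = 2s^4 + 2s^3 - 2s^2 - (5/3)s + 1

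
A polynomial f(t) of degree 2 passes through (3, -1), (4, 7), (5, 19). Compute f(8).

79

Forward differences of the values at t = 3, 4, 5:
  f  : -1  7  19
  Δ  : 8  12
  Δ^2: 4
The second differences are constant, confirming degree 2.
Interpolating (Newton forward form) and evaluating at t = 8 gives f(8) = 79.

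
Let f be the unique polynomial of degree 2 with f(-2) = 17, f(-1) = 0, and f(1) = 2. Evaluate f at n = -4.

87

Write f(n) = an^2 + bn + c. Substituting each data point gives a linear system:
  4a - 2b + c = 17
  a - b + c = 0
  a + b + c = 2
Solving the system yields a = 6, b = 1, c = -5.
So f(n) = 6n^2 + n - 5.
Then f(-4) = 87.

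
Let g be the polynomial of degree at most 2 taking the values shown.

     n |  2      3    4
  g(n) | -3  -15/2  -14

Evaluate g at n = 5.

-45/2

Write g(n) = an^2 + bn + c. Substituting each data point gives a linear system:
  4a + 2b + c = -3
  9a + 3b + c = -15/2
  16a + 4b + c = -14
Solving the system yields a = -1, b = 1/2, c = 0.
So g(n) = -n² + (1/2)n.
Then g(5) = -45/2.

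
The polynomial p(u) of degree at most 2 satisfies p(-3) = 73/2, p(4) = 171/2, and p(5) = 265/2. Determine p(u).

p(u) = 5u^2 + 2u - 5/2

Write p(u) = au^2 + bu + c. Substituting each data point gives a linear system:
  9a - 3b + c = 73/2
  16a + 4b + c = 171/2
  25a + 5b + c = 265/2
Solving the system yields a = 5, b = 2, c = -5/2.
So p(u) = 5u² + 2u - 5/2.
Check: p(5) = 265/2. ✓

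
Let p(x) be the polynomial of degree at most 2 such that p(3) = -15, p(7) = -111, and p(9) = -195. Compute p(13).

-435

Write p(x) = ax^2 + bx + c. Substituting each data point gives a linear system:
  9a + 3b + c = -15
  49a + 7b + c = -111
  81a + 9b + c = -195
Solving the system yields a = -3, b = 6, c = -6.
So p(x) = -3x² + 6x - 6.
Then p(13) = -435.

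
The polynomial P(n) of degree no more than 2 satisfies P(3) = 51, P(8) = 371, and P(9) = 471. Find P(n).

Using the Lagrange interpolation formula with nodes 3, 8, 9:
  L_0(n) = (n - 8)(n - 9) / 30
  L_1(n) = (n - 3)(n - 9) / -5
  L_2(n) = (n - 3)(n - 8) / 6
Then P(n) = 51·L_0(n) + 371·L_1(n) + 471·L_2(n).
Expanding and collecting terms gives P(n) = 6n^2 - 2n + 3.
Check: P(9) = 471. ✓

P(n) = 6n^2 - 2n + 3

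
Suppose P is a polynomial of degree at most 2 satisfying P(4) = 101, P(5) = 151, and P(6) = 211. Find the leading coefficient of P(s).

Write P(s) = as^2 + bs + c. Substituting each data point gives a linear system:
  16a + 4b + c = 101
  25a + 5b + c = 151
  36a + 6b + c = 211
Solving the system yields a = 5, b = 5, c = 1.
So P(s) = 5s² + 5s + 1.
The leading coefficient is 5.

5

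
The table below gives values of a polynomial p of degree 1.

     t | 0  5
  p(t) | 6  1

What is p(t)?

Write p(t) = at + b. Substituting each data point gives a linear system:
  b = 6
  5a + b = 1
Solving the system yields a = -1, b = 6.
So p(t) = -t + 6.
Check: p(0) = 6. ✓

p(t) = -t + 6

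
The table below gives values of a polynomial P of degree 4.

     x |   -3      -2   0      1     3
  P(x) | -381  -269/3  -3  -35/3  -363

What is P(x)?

Write P(x) = ax^4 + bx^3 + cx^2 + dx + e. Substituting each data point gives a linear system:
  81a - 27b + 9c - 3d + e = -381
  16a - 8b + 4c - 2d + e = -269/3
  e = -3
  a + b + c + d + e = -35/3
  81a + 27b + 9c + 3d + e = -363
Solving the system yields a = -4, b = 1/3, c = -5, d = 0, e = -3.
So P(x) = -4x^4 + (1/3)x^3 - 5x^2 - 3.
Check: P(1) = -35/3. ✓

P(x) = -4x^4 + (1/3)x^3 - 5x^2 - 3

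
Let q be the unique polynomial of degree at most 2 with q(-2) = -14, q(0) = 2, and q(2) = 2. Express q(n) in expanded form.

Write q(n) = an^2 + bn + c. Substituting each data point gives a linear system:
  4a - 2b + c = -14
  c = 2
  4a + 2b + c = 2
Solving the system yields a = -2, b = 4, c = 2.
So q(n) = -2n^2 + 4n + 2.
Check: q(0) = 2. ✓

q(n) = -2n^2 + 4n + 2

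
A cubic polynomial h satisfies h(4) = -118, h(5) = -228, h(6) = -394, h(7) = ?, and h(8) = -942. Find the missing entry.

-628

On equispaced nodes a degree-3 polynomial has vanishing fourth forward difference, so
  h(4) - 4·h(5) + 6·h(6) - 4·h(7) + h(8) = 0.
Substituting the known values and solving for h(7):
  -4·h(7) = 2512
  h(7) = -628.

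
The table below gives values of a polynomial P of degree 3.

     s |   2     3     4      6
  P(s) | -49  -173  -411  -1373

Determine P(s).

Write P(s) = as^3 + bs^2 + cs + d. Substituting each data point gives a linear system:
  8a + 4b + 2c + d = -49
  27a + 9b + 3c + d = -173
  64a + 16b + 4c + d = -411
  216a + 36b + 6c + d = -1373
Solving the system yields a = -6, b = -3, c = 5, d = 1.
So P(s) = -6s^3 - 3s^2 + 5s + 1.
Check: P(2) = -49. ✓

P(s) = -6s^3 - 3s^2 + 5s + 1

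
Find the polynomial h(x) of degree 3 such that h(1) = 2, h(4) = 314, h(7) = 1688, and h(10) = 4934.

Using the Lagrange interpolation formula with nodes 1, 4, 7, 10:
  L_0(x) = (x - 4)(x - 7)(x - 10) / -162
  L_1(x) = (x - 1)(x - 7)(x - 10) / 54
  L_2(x) = (x - 1)(x - 4)(x - 10) / -54
  L_3(x) = (x - 1)(x - 4)(x - 7) / 162
Then h(x) = 2·L_0(x) + 314·L_1(x) + 1688·L_2(x) + 4934·L_3(x).
Expanding and collecting terms gives h(x) = 5x^3 - x^2 + 4x - 6.
Check: h(1) = 2. ✓

h(x) = 5x^3 - x^2 + 4x - 6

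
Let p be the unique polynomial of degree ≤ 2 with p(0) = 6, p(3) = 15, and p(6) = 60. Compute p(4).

Write p(x) = ax^2 + bx + c. Substituting each data point gives a linear system:
  c = 6
  9a + 3b + c = 15
  36a + 6b + c = 60
Solving the system yields a = 2, b = -3, c = 6.
So p(x) = 2x^2 - 3x + 6.
Then p(4) = 26.

26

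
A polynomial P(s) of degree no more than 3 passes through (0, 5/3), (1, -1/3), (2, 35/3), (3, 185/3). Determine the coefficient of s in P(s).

Write P(s) = as^3 + bs^2 + cs + d. Substituting each data point gives a linear system:
  d = 5/3
  a + b + c + d = -1/3
  8a + 4b + 2c + d = 35/3
  27a + 9b + 3c + d = 185/3
Solving the system yields a = 4, b = -5, c = -1, d = 5/3.
So P(s) = 4s^3 - 5s^2 - s + 5/3.
The coefficient of s is -1.

-1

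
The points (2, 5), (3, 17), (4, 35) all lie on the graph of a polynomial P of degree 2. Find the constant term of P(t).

Write P(t) = at^2 + bt + c. Substituting each data point gives a linear system:
  4a + 2b + c = 5
  9a + 3b + c = 17
  16a + 4b + c = 35
Solving the system yields a = 3, b = -3, c = -1.
So P(t) = 3t^2 - 3t - 1.
The constant term is -1.

-1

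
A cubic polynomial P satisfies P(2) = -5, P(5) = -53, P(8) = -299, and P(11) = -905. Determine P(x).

Using the Lagrange interpolation formula with nodes 2, 5, 8, 11:
  L_0(x) = (x - 5)(x - 8)(x - 11) / -162
  L_1(x) = (x - 2)(x - 8)(x - 11) / 54
  L_2(x) = (x - 2)(x - 5)(x - 11) / -54
  L_3(x) = (x - 2)(x - 5)(x - 8) / 162
Then P(x) = -5·L_0(x) - 53·L_1(x) - 299·L_2(x) - 905·L_3(x).
Expanding and collecting terms gives P(x) = -x³ + 4x² - 5x - 3.
Check: P(5) = -53. ✓

P(x) = -x^3 + 4x^2 - 5x - 3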